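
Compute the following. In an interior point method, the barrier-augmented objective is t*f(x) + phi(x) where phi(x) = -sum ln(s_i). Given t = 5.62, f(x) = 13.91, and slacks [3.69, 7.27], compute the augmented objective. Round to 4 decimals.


Step 1: Compute log-barrier.
ln values: [1.3056, 1.9838]
phi = -(1.3056 + 1.9838) = -3.2894
Step 2: Compute augmented objective.
t*f(x) = 5.62*13.91 = 78.1742
Total = 78.1742 - 3.2894 = 74.8848


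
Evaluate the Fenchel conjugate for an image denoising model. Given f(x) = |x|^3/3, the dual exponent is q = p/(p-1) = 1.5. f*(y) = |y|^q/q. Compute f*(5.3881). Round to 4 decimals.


The conjugate exponent q satisfies 1/p + 1/q = 1.
p = 3, so q = 3/(3 - 1) = 1.5
|y|^q = 5.3881^1.5 = 12.507
f*(5.3881) = 12.507 / 1.5 = 8.338


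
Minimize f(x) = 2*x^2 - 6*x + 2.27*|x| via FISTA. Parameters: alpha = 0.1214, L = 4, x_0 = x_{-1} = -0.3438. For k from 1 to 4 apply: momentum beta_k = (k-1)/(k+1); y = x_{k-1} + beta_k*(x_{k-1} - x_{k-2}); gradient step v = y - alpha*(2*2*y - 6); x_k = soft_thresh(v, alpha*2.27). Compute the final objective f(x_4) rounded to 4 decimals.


FISTA on f(x) = 2*x^2 - 6*x + 2.27*|x|
L = 4, alpha = 0.1214
Iteration 1: beta = 0.0, y = -0.3438 + 0.0*(-0.3438 + 0.3438) = -0.3438
  grad(y) = -7.3752, v = y - alpha*grad = 0.5515
  prox(v) = soft_thresh(0.5515, 0.2756) = 0.276
Iteration 2: beta = 0.3333, y = 0.276 + 0.3333*(0.276 + 0.3438) = 0.4826
  grad(y) = -4.0698, v = y - alpha*grad = 0.9766
  prox(v) = soft_thresh(0.9766, 0.2756) = 0.7011
Iteration 3: beta = 0.5, y = 0.7011 + 0.5*(0.7011 - 0.276) = 0.9136
  grad(y) = -2.3456, v = y - alpha*grad = 1.1984
  prox(v) = soft_thresh(1.1984, 0.2756) = 0.9228
Iteration 4: beta = 0.6, y = 0.9228 + 0.6*(0.9228 - 0.7011) = 1.0558
  grad(y) = -1.7768, v = y - alpha*grad = 1.2715
  prox(v) = soft_thresh(1.2715, 0.2756) = 0.9959
f(x_4) = 2*0.9959^2 - 6*0.9959 + 2.27*|0.9959| = -1.7311


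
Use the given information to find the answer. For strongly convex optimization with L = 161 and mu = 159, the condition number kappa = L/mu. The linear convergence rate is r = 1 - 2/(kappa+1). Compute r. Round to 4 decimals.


Step 1: Compute the condition number.
kappa = L/mu = 161/159 = 1.0126
Step 2: Compute the convergence rate.
r = 1 - 2/(kappa + 1) = 1 - 2*mu/(L + mu) = (L - mu)/(L + mu) = 2/320 = 0.0063


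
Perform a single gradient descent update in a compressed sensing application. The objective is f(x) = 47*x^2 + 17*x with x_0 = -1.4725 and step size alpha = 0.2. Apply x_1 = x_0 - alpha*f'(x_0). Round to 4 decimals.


We compute the gradient at x_0 and apply the update.
f'(x) = 94*x + 17
f'(-1.4725) = 94*-1.4725 + 17 = -121.415
x_1 = -1.4725 - 0.2*-121.415 = 22.8105


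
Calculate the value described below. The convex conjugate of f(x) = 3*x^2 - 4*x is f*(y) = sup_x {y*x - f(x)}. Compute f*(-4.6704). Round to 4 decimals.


f*(y) = sup_x {y*x - a*x^2 - b*x} = sup_x {(y-b)*x - a*x^2}
FOC: (y - b) - 2a*x = 0 => x* = (y - b)/(2a)
x* = (-4.6704 + 4)/(2*3) = -0.1117
f*(-4.6704) = (y-b)^2/(4a) = (-4.6704 + 4)^2/(4*3)
= 0.4494/12 = 0.0375


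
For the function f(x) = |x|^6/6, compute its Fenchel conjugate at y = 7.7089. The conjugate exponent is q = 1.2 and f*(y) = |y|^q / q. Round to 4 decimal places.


The conjugate exponent q satisfies 1/p + 1/q = 1.
p = 6, so q = 6/(6 - 1) = 1.2
|y|^q = 7.7089^1.2 = 11.5982
f*(7.7089) = 11.5982 / 1.2 = 9.6652


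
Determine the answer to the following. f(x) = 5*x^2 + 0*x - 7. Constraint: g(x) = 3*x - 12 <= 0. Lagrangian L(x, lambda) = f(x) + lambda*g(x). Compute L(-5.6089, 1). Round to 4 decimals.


Step 1: Evaluate f(x).
f(-5.6089) = 5*(-5.6089)^2 + 0*(-5.6089) - 7 = 150.2988
Step 2: Evaluate g(x).
g(-5.6089) = 3*-5.6089 - 12 = -28.8267
Step 3: Compute Lagrangian.
L = 150.2988 + 1*-28.8267 = 121.4721


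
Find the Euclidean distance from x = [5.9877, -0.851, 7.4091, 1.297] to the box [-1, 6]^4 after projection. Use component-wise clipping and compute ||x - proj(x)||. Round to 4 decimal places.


Project each component onto [-1, 6].
clip(5.9877) = 5.9877, clip(-0.851) = -0.851, clip(7.4091) = 6.0, clip(1.297) = 1.297
Projection = [5.9877, -0.851, 6.0, 1.297]
Squared diffs: [0.0, 0.0, 1.9856, 0.0]
Distance = sqrt(1.9856) = 1.4091


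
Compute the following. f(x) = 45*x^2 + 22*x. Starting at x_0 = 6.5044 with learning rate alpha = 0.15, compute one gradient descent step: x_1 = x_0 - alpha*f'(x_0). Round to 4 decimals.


We compute the gradient at x_0 and apply the update.
f'(x) = 90*x + 22
f'(6.5044) = 90*6.5044 + 22 = 607.396
x_1 = 6.5044 - 0.15*607.396 = -84.605


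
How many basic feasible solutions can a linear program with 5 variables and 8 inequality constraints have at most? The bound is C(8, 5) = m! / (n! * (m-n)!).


Each vertex corresponds to some choice of n active constraints out of m, so the number of vertices is at most C(m, n) = m! / (n!(m-n)!).
m = 8, n = 5
Numerator: 8 * 7 * 6 * 5 * 4
Denominator: 5! = 120
C(8, 5) = 56


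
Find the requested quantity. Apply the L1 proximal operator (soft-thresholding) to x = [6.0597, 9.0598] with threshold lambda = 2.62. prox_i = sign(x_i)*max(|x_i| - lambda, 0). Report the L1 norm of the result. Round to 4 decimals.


Soft-thresholding with lambda = 2.62:
prox(6.0597) = sign(6.0597)*max(|6.0597| - 2.62, 0) = 3.4397
prox(9.0598) = sign(9.0598)*max(|9.0598| - 2.62, 0) = 6.4398
prox(x) = [3.4397, 6.4398]
||prox(x)||_1 = 3.4397 + 6.4398 = 9.8795


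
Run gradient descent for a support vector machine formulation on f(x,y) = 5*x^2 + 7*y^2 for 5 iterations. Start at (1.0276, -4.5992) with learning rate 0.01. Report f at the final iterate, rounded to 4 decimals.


Gradient descent on f(x,y) = 5*x^2 + 7*y^2.
Starting point: (1.0276, -4.5992), alpha = 0.01
Step 1: grad_x = 2*5*1.0276 = 10.276, grad_y = 2*7*-4.5992 = -64.3888
  x_1 = 1.0276 - 0.01*10.276 = 0.9248
  y_1 = -4.5992 - 0.01*-64.3888 = -3.9553
Step 2: grad_x = 2*5*0.9248 = 9.2484, grad_y = 2*7*-3.9553 = -55.3744
  x_2 = 0.9248 - 0.01*9.2484 = 0.8324
  y_2 = -3.9553 - 0.01*-55.3744 = -3.4016
Step 3: grad_x = 2*5*0.8324 = 8.3236, grad_y = 2*7*-3.4016 = -47.622
  x_3 = 0.8324 - 0.01*8.3236 = 0.7491
  y_3 = -3.4016 - 0.01*-47.622 = -2.9253
Step 4: grad_x = 2*5*0.7491 = 7.4912, grad_y = 2*7*-2.9253 = -40.9549
  x_4 = 0.7491 - 0.01*7.4912 = 0.6742
  y_4 = -2.9253 - 0.01*-40.9549 = -2.5158
Step 5: grad_x = 2*5*0.6742 = 6.7421, grad_y = 2*7*-2.5158 = -35.2212
  x_5 = 0.6742 - 0.01*6.7421 = 0.6068
  y_5 = -2.5158 - 0.01*-35.2212 = -2.1636
f(0.6068, -2.1636) = 5*0.6068^2 + 7*(-2.1636)^2 = 34.6087


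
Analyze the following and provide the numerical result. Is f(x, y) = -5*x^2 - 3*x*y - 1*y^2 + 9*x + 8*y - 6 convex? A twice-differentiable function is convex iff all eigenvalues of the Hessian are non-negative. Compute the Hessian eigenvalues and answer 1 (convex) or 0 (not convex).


The Hessian of f(x,y) = -5*x^2 - 3*x*y - 1*y^2 + 9*x + 8*y - 6 is:
H = [[-10, -3], [-3, -2]]
Trace = -10 - 2 = -12
Determinant = -10*-2 - (-3)^2 = 11
Discriminant = (-12)^2 - 4*11 = 100.0
Eigenvalues: lambda_1 = -11.0, lambda_2 = -1.0
The function is not convex.

0


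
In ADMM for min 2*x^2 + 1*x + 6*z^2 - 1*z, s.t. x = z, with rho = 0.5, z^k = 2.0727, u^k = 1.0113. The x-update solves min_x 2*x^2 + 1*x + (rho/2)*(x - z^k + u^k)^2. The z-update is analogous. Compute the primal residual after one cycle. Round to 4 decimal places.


ADMM iteration with rho = 0.5, z^k = 2.0727, u^k = 1.0113
Step 1: x-update.
Minimize 2*x^2 + 1*x + (0.5/2)*(x - 2.0727 + 1.0113)^2
FOC: (2*2 + 0.5)*x = -1 + 0.5*(2.0727 - 1.0113)
x^{k+1} = -0.1043
Step 2: z-update.
Minimize 6*z^2 - 1*z + (0.5/2)*(-0.1043 - z + 1.0113)^2
FOC: (2*6 + 0.5)*z = 1 + 0.5*(-0.1043 + 1.0113)
z^{k+1} = 0.1163
Step 3: u-update.
u^{k+1} = 1.0113 - 0.1043 - 0.1163 = 0.7907
Step 4: Primal residual = |-0.1043 - 0.1163| = 0.2206


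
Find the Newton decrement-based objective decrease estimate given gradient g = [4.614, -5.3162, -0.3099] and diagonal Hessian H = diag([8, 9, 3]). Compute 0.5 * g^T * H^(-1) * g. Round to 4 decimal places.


Step 1: H is diagonal, so H^(-1) * g = [0.5768, -0.5907, -0.1033].
Step 2: g^T H^(-1) g = sum_i g_i^2 / H_ii
  = (4.614)^2/8 + (-5.3162)^2/9 + (-0.3099)^2/3
  = 2.6611 + 3.1402 + 0.032 = 5.8334
Step 3: Objective decrease = 0.5 * g^T H^(-1) g = 2.9167


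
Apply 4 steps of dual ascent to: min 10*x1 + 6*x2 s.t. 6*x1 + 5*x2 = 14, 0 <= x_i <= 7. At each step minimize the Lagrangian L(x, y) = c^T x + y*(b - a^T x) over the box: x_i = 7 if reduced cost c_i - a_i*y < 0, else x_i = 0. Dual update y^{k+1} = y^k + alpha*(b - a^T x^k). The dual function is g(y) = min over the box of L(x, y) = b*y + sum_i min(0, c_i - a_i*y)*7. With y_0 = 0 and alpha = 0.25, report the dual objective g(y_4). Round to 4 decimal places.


Dual ascent for LP: min 10*x1 + 6*x2, 6*x1 + 5*x2 = 14, 0 <= x_i <= 7
Step 1: y^k = 0.0, reduced costs: (10.0, 6.0)
  x^k = (0.0, 0.0), subgradient = b - a^T x = 14.0
  y^{k+1} = 0.0 + 0.25*14.0 = 3.5
Step 2: y^k = 3.5, reduced costs: (-11.0, -11.5)
  x^k = (7.0, 7.0), subgradient = b - a^T x = -63.0
  y^{k+1} = 3.5 + 0.25*-63.0 = -12.25
Step 3: y^k = -12.25, reduced costs: (83.5, 67.25)
  x^k = (0.0, 0.0), subgradient = b - a^T x = 14.0
  y^{k+1} = -12.25 + 0.25*14.0 = -8.75
Step 4: y^k = -8.75, reduced costs: (62.5, 49.75)
  x^k = (0.0, 0.0), subgradient = b - a^T x = 14.0
  y^{k+1} = -8.75 + 0.25*14.0 = -5.25
Dual objective at y_4 = -5.25: reduced costs (41.5, 32.25), box minimizer x = (0.0, 0.0)
g(y_4) = b*y + (c1 - a1*y)*x1 + (c2 - a2*y)*x2 = 14*(-5.25) + 41.5*0.0 + 32.25*0.0 = -73.5 + 0.0 + 0.0 = -73.5


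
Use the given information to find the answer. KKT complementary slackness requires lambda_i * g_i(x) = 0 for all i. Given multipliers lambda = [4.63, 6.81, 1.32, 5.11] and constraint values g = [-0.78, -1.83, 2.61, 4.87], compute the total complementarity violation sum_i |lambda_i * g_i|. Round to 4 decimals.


KKT complementary slackness check:
lambda_1 * g_1 = 4.63 * -0.78 = -3.6114
lambda_2 * g_2 = 6.81 * -1.83 = -12.4623
lambda_3 * g_3 = 1.32 * 2.61 = 3.4452
lambda_4 * g_4 = 5.11 * 4.87 = 24.8857
Total violation = 3.6114 + 12.4623 + 3.4452 + 24.8857 = 44.4046


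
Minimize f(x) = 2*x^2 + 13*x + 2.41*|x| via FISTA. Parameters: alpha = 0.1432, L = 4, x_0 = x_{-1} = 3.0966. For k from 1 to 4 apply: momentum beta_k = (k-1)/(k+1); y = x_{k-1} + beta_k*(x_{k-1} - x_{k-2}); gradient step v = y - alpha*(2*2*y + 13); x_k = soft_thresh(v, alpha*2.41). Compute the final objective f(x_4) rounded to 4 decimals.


FISTA on f(x) = 2*x^2 + 13*x + 2.41*|x|
L = 4, alpha = 0.1432
Iteration 1: beta = 0.0, y = 3.0966 + 0.0*(3.0966 - 3.0966) = 3.0966
  grad(y) = 25.3864, v = y - alpha*grad = -0.5387
  prox(v) = soft_thresh(-0.5387, 0.3451) = -0.1936
Iteration 2: beta = 0.3333, y = -0.1936 + 0.3333*(-0.1936 - 3.0966) = -1.2904
  grad(y) = 7.8386, v = y - alpha*grad = -2.4128
  prox(v) = soft_thresh(-2.4128, 0.3451) = -2.0677
Iteration 3: beta = 0.5, y = -2.0677 + 0.5*(-2.0677 + 0.1936) = -3.0048
  grad(y) = 0.9809, v = y - alpha*grad = -3.1452
  prox(v) = soft_thresh(-3.1452, 0.3451) = -2.8001
Iteration 4: beta = 0.6, y = -2.8001 + 0.6*(-2.8001 + 2.0677) = -3.2396
  grad(y) = 0.0417, v = y - alpha*grad = -3.2455
  prox(v) = soft_thresh(-3.2455, 0.3451) = -2.9004
f(x_4) = 2*(-2.9004)^2 + 13*(-2.9004) + 2.41*|-2.9004| = -13.8906


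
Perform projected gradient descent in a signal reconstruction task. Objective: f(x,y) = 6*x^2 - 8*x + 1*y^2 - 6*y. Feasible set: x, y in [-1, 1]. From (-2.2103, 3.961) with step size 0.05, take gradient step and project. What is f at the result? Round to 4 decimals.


Step 1: Compute gradient at (-2.2103, 3.961).
grad_x = 2*6*-2.2103 - 8 = -34.5236
grad_y = 2*1*3.961 - 6 = 1.922
Step 2: Gradient step.
x_raw = -2.2103 - 0.05*-34.5236 = -0.4841
y_raw = 3.961 - 0.05*1.922 = 3.8649
Step 3: Project onto [-1, 1].
x_proj = clip(-0.4841) = -0.4841
y_proj = clip(3.8649) = 1.0
Step 4: Evaluate f.
f(-0.4841, 1.0) = 0.2792


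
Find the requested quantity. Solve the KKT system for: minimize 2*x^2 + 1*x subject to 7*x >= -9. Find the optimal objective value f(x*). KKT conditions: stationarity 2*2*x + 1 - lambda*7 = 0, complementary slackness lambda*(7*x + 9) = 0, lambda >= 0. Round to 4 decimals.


Step 1: Try lambda = 0 (constraint inactive).
Stationarity: 2*2*x + 1 = 0
x* = -1/(2*2) = -0.25
Check constraint: 7*-0.25 = -1.75 >= -9 -- satisfied.
Step 2: Compute optimal value.
f(x*) = 2*(-0.25)^2 + 1*(-0.25) = -0.125


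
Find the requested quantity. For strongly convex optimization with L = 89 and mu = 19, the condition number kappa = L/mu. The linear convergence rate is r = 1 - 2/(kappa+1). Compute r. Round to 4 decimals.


Step 1: Compute the condition number.
kappa = L/mu = 89/19 = 4.6842
Step 2: Compute the convergence rate.
r = 1 - 2/(kappa + 1) = 1 - 2*mu/(L + mu) = (L - mu)/(L + mu) = 70/108 = 0.6481


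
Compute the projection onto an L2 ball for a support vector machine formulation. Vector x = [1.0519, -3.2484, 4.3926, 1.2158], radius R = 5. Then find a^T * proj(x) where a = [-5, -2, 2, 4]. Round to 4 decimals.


Step 1: Compute ||x|| (intermediates to 6 decimals).
||x|| = sqrt(1.0519^2 + (-3.2484)^2 + 4.3926^2 + 1.2158^2) = 5.694884
Step 2: Project.
Since ||x|| > R, scale = R/||x|| = 5/5.694884 = 0.877981, proj(x) = scale * x
proj(x) = [0.923548, -2.852033, 3.856619, 1.067449]
Step 3: Dot product.
a^T * proj(x) = -5*0.923548 - 2*(-2.852033) + 2*3.856619 + 4*1.067449 = 13.0694


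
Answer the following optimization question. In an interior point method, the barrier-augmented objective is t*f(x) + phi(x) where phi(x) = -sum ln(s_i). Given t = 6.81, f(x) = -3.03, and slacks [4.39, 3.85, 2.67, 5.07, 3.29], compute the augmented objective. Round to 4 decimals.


Step 1: Compute log-barrier.
ln values: [1.4793, 1.3481, 0.9821, 1.6233, 1.1909]
phi = -(1.4793 + 1.3481 + 0.9821 + 1.6233 + 1.1909) = -6.6237
Step 2: Compute augmented objective.
t*f(x) = 6.81*-3.03 = -20.6343
Total = -20.6343 - 6.6237 = -27.258


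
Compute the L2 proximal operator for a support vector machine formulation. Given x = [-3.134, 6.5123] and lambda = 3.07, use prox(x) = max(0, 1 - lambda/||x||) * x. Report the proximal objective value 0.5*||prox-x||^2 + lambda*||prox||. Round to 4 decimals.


Step 1: Compute ||x||.
||x|| = 7.2272
Step 2: Compute scaling factor.
scale = max(0, 1 - 3.07/7.2272) = 0.5752
Step 3: prox(x) = [-1.8027, 3.746]
||prox(x)|| = 4.1572
Step 4: Proximal objective.
0.5*||prox-x||^2 = 4.7125
lambda*||prox|| = 12.7626
Total = 17.475


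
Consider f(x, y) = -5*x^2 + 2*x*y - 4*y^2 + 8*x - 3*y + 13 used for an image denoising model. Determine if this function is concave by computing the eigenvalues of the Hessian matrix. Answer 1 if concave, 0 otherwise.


The Hessian of f(x,y) = -5*x^2 + 2*x*y - 4*y^2 + 8*x - 3*y + 13 is:
H = [[-10, 2], [2, -8]]
Trace = -10 - 8 = -18
Determinant = -10*-8 - (2)^2 = 76
Discriminant = (-18)^2 - 4*76 = 20.0
Eigenvalues: lambda_1 = -11.2361, lambda_2 = -6.7639
The function is concave.

1


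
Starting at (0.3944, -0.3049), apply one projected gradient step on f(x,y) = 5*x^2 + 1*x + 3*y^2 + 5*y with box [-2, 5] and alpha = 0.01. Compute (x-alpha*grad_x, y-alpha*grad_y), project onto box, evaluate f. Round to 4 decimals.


Step 1: Compute gradient at (0.3944, -0.3049).
grad_x = 2*5*0.3944 + 1 = 4.944
grad_y = 2*3*-0.3049 + 5 = 3.1706
Step 2: Gradient step.
x_raw = 0.3944 - 0.01*4.944 = 0.345
y_raw = -0.3049 - 0.01*3.1706 = -0.3366
Step 3: Project onto [-2, 5].
x_proj = clip(0.345) = 0.345
y_proj = clip(-0.3366) = -0.3366
Step 4: Evaluate f.
f(0.345, -0.3366) = -0.4032


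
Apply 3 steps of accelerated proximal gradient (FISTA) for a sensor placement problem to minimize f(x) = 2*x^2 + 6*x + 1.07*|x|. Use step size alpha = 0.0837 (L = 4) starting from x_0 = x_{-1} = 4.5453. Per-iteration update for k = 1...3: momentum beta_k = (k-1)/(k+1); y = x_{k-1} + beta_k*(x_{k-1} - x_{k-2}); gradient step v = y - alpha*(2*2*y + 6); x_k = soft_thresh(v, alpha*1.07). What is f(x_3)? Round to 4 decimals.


FISTA on f(x) = 2*x^2 + 6*x + 1.07*|x|
L = 4, alpha = 0.0837
Iteration 1: beta = 0.0, y = 4.5453 + 0.0*(4.5453 - 4.5453) = 4.5453
  grad(y) = 24.1812, v = y - alpha*grad = 2.5213
  prox(v) = soft_thresh(2.5213, 0.0896) = 2.4318
Iteration 2: beta = 0.3333, y = 2.4318 + 0.3333*(2.4318 - 4.5453) = 1.7273
  grad(y) = 12.9091, v = y - alpha*grad = 0.6468
  prox(v) = soft_thresh(0.6468, 0.0896) = 0.5572
Iteration 3: beta = 0.5, y = 0.5572 + 0.5*(0.5572 - 2.4318) = -0.3801
  grad(y) = 4.4798, v = y - alpha*grad = -0.755
  prox(v) = soft_thresh(-0.755, 0.0896) = -0.6655
f(x_3) = 2*(-0.6655)^2 + 6*(-0.6655) + 1.07*|-0.6655| = -2.395


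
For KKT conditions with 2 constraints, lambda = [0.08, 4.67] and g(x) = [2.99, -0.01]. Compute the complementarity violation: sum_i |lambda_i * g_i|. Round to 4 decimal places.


KKT complementary slackness check:
lambda_1 * g_1 = 0.08 * 2.99 = 0.2392
lambda_2 * g_2 = 4.67 * -0.01 = -0.0467
Total violation = 0.2392 + 0.0467 = 0.2859


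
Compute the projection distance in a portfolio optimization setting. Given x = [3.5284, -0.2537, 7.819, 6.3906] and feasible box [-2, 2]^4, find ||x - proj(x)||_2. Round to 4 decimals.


Project each component onto [-2, 2].
clip(3.5284) = 2.0, clip(-0.2537) = -0.2537, clip(7.819) = 2.0, clip(6.3906) = 2.0
Projection = [2.0, -0.2537, 2.0, 2.0]
Squared diffs: [2.336, 0.0, 33.8608, 19.2774]
Distance = sqrt(55.4742) = 7.4481


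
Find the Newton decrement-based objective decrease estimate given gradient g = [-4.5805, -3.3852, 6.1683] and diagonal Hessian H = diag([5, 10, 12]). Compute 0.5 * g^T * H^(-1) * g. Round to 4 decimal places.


Step 1: H is diagonal, so H^(-1) * g = [-0.9161, -0.3385, 0.514].
Step 2: g^T H^(-1) g = sum_i g_i^2 / H_ii
  = (-4.5805)^2/5 + (-3.3852)^2/10 + (6.1683)^2/12
  = 4.1962 + 1.146 + 3.1707 = 8.5128
Step 3: Objective decrease = 0.5 * g^T H^(-1) g = 4.2564


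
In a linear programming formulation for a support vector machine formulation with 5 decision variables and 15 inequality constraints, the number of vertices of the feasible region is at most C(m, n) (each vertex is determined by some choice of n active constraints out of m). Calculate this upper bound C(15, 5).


Each vertex corresponds to some choice of n active constraints out of m, so the number of vertices is at most C(m, n) = m! / (n!(m-n)!).
m = 15, n = 5
Numerator: 15 * 14 * 13 * 12 * 11
Denominator: 5! = 120
C(15, 5) = 3003


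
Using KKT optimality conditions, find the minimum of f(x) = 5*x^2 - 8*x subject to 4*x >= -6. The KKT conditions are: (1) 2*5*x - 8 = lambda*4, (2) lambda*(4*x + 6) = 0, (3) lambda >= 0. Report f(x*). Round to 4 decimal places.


Step 1: Try lambda = 0 (constraint inactive).
Stationarity: 2*5*x - 8 = 0
x* = 8/(2*5) = 0.8
Check constraint: 4*0.8 = 3.2 >= -6 -- satisfied.
Step 2: Compute optimal value.
f(x*) = 5*0.8^2 - 8*0.8 = -3.2


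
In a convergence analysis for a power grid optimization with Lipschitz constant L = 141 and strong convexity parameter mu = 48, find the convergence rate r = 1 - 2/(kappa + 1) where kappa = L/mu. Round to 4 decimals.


Step 1: Compute the condition number.
kappa = L/mu = 141/48 = 2.9375
Step 2: Compute the convergence rate.
r = 1 - 2/(kappa + 1) = 1 - 2*mu/(L + mu) = (L - mu)/(L + mu) = 93/189 = 0.4921


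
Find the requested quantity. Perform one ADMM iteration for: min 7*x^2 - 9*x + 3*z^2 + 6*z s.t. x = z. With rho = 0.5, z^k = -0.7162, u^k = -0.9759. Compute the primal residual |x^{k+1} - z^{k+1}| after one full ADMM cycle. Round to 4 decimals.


ADMM iteration with rho = 0.5, z^k = -0.7162, u^k = -0.9759
Step 1: x-update.
Minimize 7*x^2 - 9*x + (0.5/2)*(x + 0.7162 - 0.9759)^2
FOC: (2*7 + 0.5)*x = 9 + 0.5*(-0.7162 + 0.9759)
x^{k+1} = 0.6296
Step 2: z-update.
Minimize 3*z^2 + 6*z + (0.5/2)*(0.6296 - z - 0.9759)^2
FOC: (2*3 + 0.5)*z = -6 + 0.5*(0.6296 - 0.9759)
z^{k+1} = -0.9497
Step 3: u-update.
u^{k+1} = -0.9759 + 0.6296 + 0.9497 = 0.6035
Step 4: Primal residual = |0.6296 + 0.9497| = 1.5794


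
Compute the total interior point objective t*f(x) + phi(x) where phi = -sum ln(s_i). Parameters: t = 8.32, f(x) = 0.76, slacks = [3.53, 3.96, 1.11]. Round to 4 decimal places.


Step 1: Compute log-barrier.
ln values: [1.2613, 1.3762, 0.1044]
phi = -(1.2613 + 1.3762 + 0.1044) = -2.7419
Step 2: Compute augmented objective.
t*f(x) = 8.32*0.76 = 6.3232
Total = 6.3232 - 2.7419 = 3.5813


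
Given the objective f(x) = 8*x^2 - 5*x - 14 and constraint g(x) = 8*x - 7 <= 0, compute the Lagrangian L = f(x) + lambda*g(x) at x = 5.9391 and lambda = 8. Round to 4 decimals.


Step 1: Evaluate f(x).
f(5.9391) = 8*5.9391^2 - 5*5.9391 - 14 = 238.4878
Step 2: Evaluate g(x).
g(5.9391) = 8*5.9391 - 7 = 40.5128
Step 3: Compute Lagrangian.
L = 238.4878 + 8*40.5128 = 562.5902


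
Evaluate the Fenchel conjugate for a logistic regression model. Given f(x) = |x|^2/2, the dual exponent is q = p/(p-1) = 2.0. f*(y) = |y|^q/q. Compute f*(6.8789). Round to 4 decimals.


The conjugate exponent q satisfies 1/p + 1/q = 1.
p = 2, so q = 2/(2 - 1) = 2.0
|y|^q = 6.8789^2.0 = 47.3193
f*(6.8789) = 47.3193 / 2.0 = 23.6596


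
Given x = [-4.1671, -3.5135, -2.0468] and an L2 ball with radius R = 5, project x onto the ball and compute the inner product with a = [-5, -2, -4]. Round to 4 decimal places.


Step 1: Compute ||x|| (intermediates to 6 decimals).
||x|| = sqrt((-4.1671)^2 + (-3.5135)^2 + (-2.0468)^2) = 5.822267
Step 2: Project.
Since ||x|| > R, scale = R/||x|| = 5/5.822267 = 0.858772, proj(x) = scale * x
proj(x) = [-3.578589, -3.017295, -1.757735]
Step 3: Dot product.
a^T * proj(x) = -5*(-3.578589) - 2*(-3.017295) - 4*(-1.757735) = 30.9585


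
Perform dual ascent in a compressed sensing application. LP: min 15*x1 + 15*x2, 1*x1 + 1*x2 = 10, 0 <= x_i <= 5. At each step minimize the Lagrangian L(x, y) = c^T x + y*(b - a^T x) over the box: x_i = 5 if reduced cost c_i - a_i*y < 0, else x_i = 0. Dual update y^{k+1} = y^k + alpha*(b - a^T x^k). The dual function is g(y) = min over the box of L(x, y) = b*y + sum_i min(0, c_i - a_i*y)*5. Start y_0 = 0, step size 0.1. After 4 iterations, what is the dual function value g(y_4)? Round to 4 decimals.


Dual ascent for LP: min 15*x1 + 15*x2, 1*x1 + 1*x2 = 10, 0 <= x_i <= 5
Step 1: y^k = 0.0, reduced costs: (15.0, 15.0)
  x^k = (0.0, 0.0), subgradient = b - a^T x = 10.0
  y^{k+1} = 0.0 + 0.1*10.0 = 1.0
Step 2: y^k = 1.0, reduced costs: (14.0, 14.0)
  x^k = (0.0, 0.0), subgradient = b - a^T x = 10.0
  y^{k+1} = 1.0 + 0.1*10.0 = 2.0
Step 3: y^k = 2.0, reduced costs: (13.0, 13.0)
  x^k = (0.0, 0.0), subgradient = b - a^T x = 10.0
  y^{k+1} = 2.0 + 0.1*10.0 = 3.0
Step 4: y^k = 3.0, reduced costs: (12.0, 12.0)
  x^k = (0.0, 0.0), subgradient = b - a^T x = 10.0
  y^{k+1} = 3.0 + 0.1*10.0 = 4.0
Dual objective at y_4 = 4.0: reduced costs (11.0, 11.0), box minimizer x = (0.0, 0.0)
g(y_4) = b*y + (c1 - a1*y)*x1 + (c2 - a2*y)*x2 = 10*4.0 + 11.0*0.0 + 11.0*0.0 = 40.0 + 0.0 + 0.0 = 40.0


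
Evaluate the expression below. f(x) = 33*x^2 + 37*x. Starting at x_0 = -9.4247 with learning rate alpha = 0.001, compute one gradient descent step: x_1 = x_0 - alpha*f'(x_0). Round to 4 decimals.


We compute the gradient at x_0 and apply the update.
f'(x) = 66*x + 37
f'(-9.4247) = 66*-9.4247 + 37 = -585.0302
x_1 = -9.4247 - 0.001*-585.0302 = -8.8397


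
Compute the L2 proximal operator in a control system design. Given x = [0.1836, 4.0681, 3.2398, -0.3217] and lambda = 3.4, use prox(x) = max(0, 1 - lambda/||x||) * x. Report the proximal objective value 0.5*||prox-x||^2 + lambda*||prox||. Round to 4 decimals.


Step 1: Compute ||x||.
||x|| = 5.2137
Step 2: Compute scaling factor.
scale = max(0, 1 - 3.4/5.2137) = 0.3479
Step 3: prox(x) = [0.0639, 1.4152, 1.127, -0.1119]
||prox(x)|| = 1.8137
Step 4: Proximal objective.
0.5*||prox-x||^2 = 5.78
lambda*||prox|| = 6.1666
Total = 11.9467


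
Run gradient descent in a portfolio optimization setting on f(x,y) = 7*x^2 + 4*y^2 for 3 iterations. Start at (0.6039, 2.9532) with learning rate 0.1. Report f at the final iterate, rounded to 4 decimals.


Gradient descent on f(x,y) = 7*x^2 + 4*y^2.
Starting point: (0.6039, 2.9532), alpha = 0.1
Step 1: grad_x = 2*7*0.6039 = 8.4546, grad_y = 2*4*2.9532 = 23.6256
  x_1 = 0.6039 - 0.1*8.4546 = -0.2416
  y_1 = 2.9532 - 0.1*23.6256 = 0.5906
Step 2: grad_x = 2*7*-0.2416 = -3.3818, grad_y = 2*4*0.5906 = 4.7251
  x_2 = -0.2416 - 0.1*-3.3818 = 0.0966
  y_2 = 0.5906 - 0.1*4.7251 = 0.1181
Step 3: grad_x = 2*7*0.0966 = 1.3527, grad_y = 2*4*0.1181 = 0.945
  x_3 = 0.0966 - 0.1*1.3527 = -0.0386
  y_3 = 0.1181 - 0.1*0.945 = 0.0236
f(-0.0386, 0.0236) = 7*(-0.0386)^2 + 4*0.0236^2 = 0.0127


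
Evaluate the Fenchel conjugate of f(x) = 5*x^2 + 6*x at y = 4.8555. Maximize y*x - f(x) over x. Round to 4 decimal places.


f*(y) = sup_x {y*x - a*x^2 - b*x} = sup_x {(y-b)*x - a*x^2}
FOC: (y - b) - 2a*x = 0 => x* = (y - b)/(2a)
x* = (4.8555 - 6)/(2*5) = -0.1145
f*(4.8555) = (y-b)^2/(4a) = (4.8555 - 6)^2/(4*5)
= 1.3099/20 = 0.0655


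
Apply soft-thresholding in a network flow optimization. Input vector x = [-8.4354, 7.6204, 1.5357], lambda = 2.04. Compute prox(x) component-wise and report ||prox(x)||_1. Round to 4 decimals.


Soft-thresholding with lambda = 2.04:
prox(-8.4354) = sign(-8.4354)*max(|-8.4354| - 2.04, 0) = -6.3954
prox(7.6204) = sign(7.6204)*max(|7.6204| - 2.04, 0) = 5.5804
prox(1.5357) = sign(1.5357)*max(|1.5357| - 2.04, 0) = 0.0
prox(x) = [-6.3954, 5.5804, 0.0]
||prox(x)||_1 = 6.3954 + 5.5804 + 0.0 = 11.9758


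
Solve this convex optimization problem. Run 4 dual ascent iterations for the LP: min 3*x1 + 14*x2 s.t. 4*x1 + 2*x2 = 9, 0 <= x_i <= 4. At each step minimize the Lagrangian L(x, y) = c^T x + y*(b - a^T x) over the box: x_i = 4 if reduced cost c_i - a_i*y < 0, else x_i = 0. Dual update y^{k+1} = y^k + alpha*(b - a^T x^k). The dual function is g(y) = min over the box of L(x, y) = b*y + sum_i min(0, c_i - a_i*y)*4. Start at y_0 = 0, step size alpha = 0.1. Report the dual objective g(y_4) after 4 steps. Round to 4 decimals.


Dual ascent for LP: min 3*x1 + 14*x2, 4*x1 + 2*x2 = 9, 0 <= x_i <= 4
Step 1: y^k = 0.0, reduced costs: (3.0, 14.0)
  x^k = (0.0, 0.0), subgradient = b - a^T x = 9.0
  y^{k+1} = 0.0 + 0.1*9.0 = 0.9
Step 2: y^k = 0.9, reduced costs: (-0.6, 12.2)
  x^k = (4.0, 0.0), subgradient = b - a^T x = -7.0
  y^{k+1} = 0.9 + 0.1*-7.0 = 0.2
Step 3: y^k = 0.2, reduced costs: (2.2, 13.6)
  x^k = (0.0, 0.0), subgradient = b - a^T x = 9.0
  y^{k+1} = 0.2 + 0.1*9.0 = 1.1
Step 4: y^k = 1.1, reduced costs: (-1.4, 11.8)
  x^k = (4.0, 0.0), subgradient = b - a^T x = -7.0
  y^{k+1} = 1.1 + 0.1*-7.0 = 0.4
Dual objective at y_4 = 0.4: reduced costs (1.4, 13.2), box minimizer x = (0.0, 0.0)
g(y_4) = b*y + (c1 - a1*y)*x1 + (c2 - a2*y)*x2 = 9*0.4 + 1.4*0.0 + 13.2*0.0 = 3.6 + 0.0 + 0.0 = 3.6


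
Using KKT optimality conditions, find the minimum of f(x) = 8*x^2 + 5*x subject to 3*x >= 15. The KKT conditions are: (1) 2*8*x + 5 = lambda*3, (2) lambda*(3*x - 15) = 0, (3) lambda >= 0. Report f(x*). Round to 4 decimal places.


Step 1: Try lambda = 0 (constraint inactive).
x_unc = -5/(2*8) = -0.3125
Check: 3*-0.3125 = -0.9375 < 15 -- violated!
Step 2: Constraint must be active: 3*x = 15
x* = 15/3 = 5.0
lambda = (2*8*5.0 + 5)/3 = 28.3333
Step 3: Compute optimal value.
f(x*) = 8*5.0^2 + 5*5.0 = 225.0


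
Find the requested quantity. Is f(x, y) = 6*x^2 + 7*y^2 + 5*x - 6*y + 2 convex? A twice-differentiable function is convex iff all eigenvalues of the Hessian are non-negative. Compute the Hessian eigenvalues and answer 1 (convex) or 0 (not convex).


The Hessian of f(x,y) = 6*x^2 + 7*y^2 + 5*x - 6*y + 2 is:
H = [[12, 0], [0, 14]]
Trace = 12 + 14 = 26
Determinant = 12*14 - (0)^2 = 168
Discriminant = (26)^2 - 4*168 = 4.0
Eigenvalues: lambda_1 = 12.0, lambda_2 = 14.0
The function is convex.

1


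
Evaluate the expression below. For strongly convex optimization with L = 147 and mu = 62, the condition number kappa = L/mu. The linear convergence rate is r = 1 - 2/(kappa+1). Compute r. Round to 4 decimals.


Step 1: Compute the condition number.
kappa = L/mu = 147/62 = 2.371
Step 2: Compute the convergence rate.
r = 1 - 2/(kappa + 1) = 1 - 2*mu/(L + mu) = (L - mu)/(L + mu) = 85/209 = 0.4067


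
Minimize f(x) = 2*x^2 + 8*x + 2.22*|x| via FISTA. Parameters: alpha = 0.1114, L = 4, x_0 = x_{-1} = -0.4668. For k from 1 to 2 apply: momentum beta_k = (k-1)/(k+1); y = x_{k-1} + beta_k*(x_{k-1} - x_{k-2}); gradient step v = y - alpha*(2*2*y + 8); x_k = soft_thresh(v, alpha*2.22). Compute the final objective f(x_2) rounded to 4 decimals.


FISTA on f(x) = 2*x^2 + 8*x + 2.22*|x|
L = 4, alpha = 0.1114
Iteration 1: beta = 0.0, y = -0.4668 + 0.0*(-0.4668 + 0.4668) = -0.4668
  grad(y) = 6.1328, v = y - alpha*grad = -1.15
  prox(v) = soft_thresh(-1.15, 0.2473) = -0.9027
Iteration 2: beta = 0.3333, y = -0.9027 + 0.3333*(-0.9027 + 0.4668) = -1.048
  grad(y) = 3.8081, v = y - alpha*grad = -1.4722
  prox(v) = soft_thresh(-1.4722, 0.2473) = -1.2249
f(x_2) = 2*(-1.2249)^2 + 8*(-1.2249) + 2.22*|-1.2249| = -4.0792


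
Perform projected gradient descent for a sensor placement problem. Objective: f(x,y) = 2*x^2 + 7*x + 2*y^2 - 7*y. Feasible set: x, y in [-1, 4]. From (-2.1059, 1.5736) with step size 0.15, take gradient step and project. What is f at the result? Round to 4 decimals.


Step 1: Compute gradient at (-2.1059, 1.5736).
grad_x = 2*2*-2.1059 + 7 = -1.4236
grad_y = 2*2*1.5736 - 7 = -0.7056
Step 2: Gradient step.
x_raw = -2.1059 - 0.15*-1.4236 = -1.8924
y_raw = 1.5736 - 0.15*-0.7056 = 1.6794
Step 3: Project onto [-1, 4].
x_proj = clip(-1.8924) = -1.0
y_proj = clip(1.6794) = 1.6794
Step 4: Evaluate f.
f(-1.0, 1.6794) = -11.115


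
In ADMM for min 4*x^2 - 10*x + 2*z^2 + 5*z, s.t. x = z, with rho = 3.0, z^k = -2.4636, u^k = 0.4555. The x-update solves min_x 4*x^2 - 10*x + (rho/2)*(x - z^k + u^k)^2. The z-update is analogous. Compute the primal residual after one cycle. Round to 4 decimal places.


ADMM iteration with rho = 3.0, z^k = -2.4636, u^k = 0.4555
Step 1: x-update.
Minimize 4*x^2 - 10*x + (3.0/2)*(x + 2.4636 + 0.4555)^2
FOC: (2*4 + 3.0)*x = 10 + 3.0*(-2.4636 - 0.4555)
x^{k+1} = 0.113
Step 2: z-update.
Minimize 2*z^2 + 5*z + (3.0/2)*(0.113 - z + 0.4555)^2
FOC: (2*2 + 3.0)*z = -5 + 3.0*(0.113 + 0.4555)
z^{k+1} = -0.4707
Step 3: u-update.
u^{k+1} = 0.4555 + 0.113 + 0.4707 = 1.0391
Step 4: Primal residual = |0.113 + 0.4707| = 0.5836


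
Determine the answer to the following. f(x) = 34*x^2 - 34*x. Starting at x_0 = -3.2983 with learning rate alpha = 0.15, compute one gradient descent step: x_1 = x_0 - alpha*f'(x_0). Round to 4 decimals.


We compute the gradient at x_0 and apply the update.
f'(x) = 68*x - 34
f'(-3.2983) = 68*-3.2983 - 34 = -258.2844
x_1 = -3.2983 - 0.15*-258.2844 = 35.4444


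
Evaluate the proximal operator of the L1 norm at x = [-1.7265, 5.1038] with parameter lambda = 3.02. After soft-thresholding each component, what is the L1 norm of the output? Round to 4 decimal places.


Soft-thresholding with lambda = 3.02:
prox(-1.7265) = sign(-1.7265)*max(|-1.7265| - 3.02, 0) = 0.0
prox(5.1038) = sign(5.1038)*max(|5.1038| - 3.02, 0) = 2.0838
prox(x) = [0.0, 2.0838]
||prox(x)||_1 = 0.0 + 2.0838 = 2.0838


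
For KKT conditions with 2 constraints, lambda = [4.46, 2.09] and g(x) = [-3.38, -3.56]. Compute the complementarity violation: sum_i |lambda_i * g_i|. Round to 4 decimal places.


KKT complementary slackness check:
lambda_1 * g_1 = 4.46 * -3.38 = -15.0748
lambda_2 * g_2 = 2.09 * -3.56 = -7.4404
Total violation = 15.0748 + 7.4404 = 22.5152


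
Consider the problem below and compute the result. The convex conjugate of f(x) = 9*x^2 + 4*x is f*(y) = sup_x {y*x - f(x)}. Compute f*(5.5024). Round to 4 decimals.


f*(y) = sup_x {y*x - a*x^2 - b*x} = sup_x {(y-b)*x - a*x^2}
FOC: (y - b) - 2a*x = 0 => x* = (y - b)/(2a)
x* = (5.5024 - 4)/(2*9) = 0.0835
f*(5.5024) = (y-b)^2/(4a) = (5.5024 - 4)^2/(4*9)
= 2.2572/36 = 0.0627


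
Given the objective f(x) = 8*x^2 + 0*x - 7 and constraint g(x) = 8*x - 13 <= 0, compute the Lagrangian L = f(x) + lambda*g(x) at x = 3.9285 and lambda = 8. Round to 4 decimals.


Step 1: Evaluate f(x).
f(3.9285) = 8*3.9285^2 + 0*3.9285 - 7 = 116.4649
Step 2: Evaluate g(x).
g(3.9285) = 8*3.9285 - 13 = 18.428
Step 3: Compute Lagrangian.
L = 116.4649 + 8*18.428 = 263.8889


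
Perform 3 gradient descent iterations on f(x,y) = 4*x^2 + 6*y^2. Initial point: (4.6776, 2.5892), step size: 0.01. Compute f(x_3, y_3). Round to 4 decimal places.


Gradient descent on f(x,y) = 4*x^2 + 6*y^2.
Starting point: (4.6776, 2.5892), alpha = 0.01
Step 1: grad_x = 2*4*4.6776 = 37.4208, grad_y = 2*6*2.5892 = 31.0704
  x_1 = 4.6776 - 0.01*37.4208 = 4.3034
  y_1 = 2.5892 - 0.01*31.0704 = 2.2785
Step 2: grad_x = 2*4*4.3034 = 34.4271, grad_y = 2*6*2.2785 = 27.342
  x_2 = 4.3034 - 0.01*34.4271 = 3.9591
  y_2 = 2.2785 - 0.01*27.342 = 2.0051
Step 3: grad_x = 2*4*3.9591 = 31.673, grad_y = 2*6*2.0051 = 24.0609
  x_3 = 3.9591 - 0.01*31.673 = 3.6424
  y_3 = 2.0051 - 0.01*24.0609 = 1.7645
f(3.6424, 1.7645) = 4*3.6424^2 + 6*1.7645^2 = 71.7481


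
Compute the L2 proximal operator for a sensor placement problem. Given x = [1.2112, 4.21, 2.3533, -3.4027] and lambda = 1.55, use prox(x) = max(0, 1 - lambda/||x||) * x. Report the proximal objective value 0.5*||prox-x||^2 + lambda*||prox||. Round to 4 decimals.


Step 1: Compute ||x||.
||x|| = 6.0256
Step 2: Compute scaling factor.
scale = max(0, 1 - 1.55/6.0256) = 0.7428
Step 3: prox(x) = [0.8996, 3.127, 1.7479, -2.5274]
||prox(x)|| = 4.4756
Step 4: Proximal objective.
0.5*||prox-x||^2 = 1.2013
lambda*||prox|| = 6.9372
Total = 8.1384


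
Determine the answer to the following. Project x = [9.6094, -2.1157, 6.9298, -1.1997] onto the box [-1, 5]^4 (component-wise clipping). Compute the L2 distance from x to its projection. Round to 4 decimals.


Project each component onto [-1, 5].
clip(9.6094) = 5.0, clip(-2.1157) = -1.0, clip(6.9298) = 5.0, clip(-1.1997) = -1.0
Projection = [5.0, -1.0, 5.0, -1.0]
Squared diffs: [21.2466, 1.2448, 3.7241, 0.0399]
Distance = sqrt(26.2554) = 5.124


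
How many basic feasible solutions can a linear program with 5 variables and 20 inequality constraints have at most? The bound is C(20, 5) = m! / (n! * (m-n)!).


Each vertex corresponds to some choice of n active constraints out of m, so the number of vertices is at most C(m, n) = m! / (n!(m-n)!).
m = 20, n = 5
Numerator: 20 * 19 * 18 * 17 * 16
Denominator: 5! = 120
C(20, 5) = 15504


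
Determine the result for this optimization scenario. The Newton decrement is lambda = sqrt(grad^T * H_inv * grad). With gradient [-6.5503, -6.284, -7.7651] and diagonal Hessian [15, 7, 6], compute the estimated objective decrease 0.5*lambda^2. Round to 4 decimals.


Step 1: H is diagonal, so H^(-1) * g = [-0.4367, -0.8977, -1.2942].
Step 2: g^T H^(-1) g = sum_i g_i^2 / H_ii
  = (-6.5503)^2/15 + (-6.284)^2/7 + (-7.7651)^2/6
  = 2.8604 + 5.6412 + 10.0495 = 18.5511
Step 3: Objective decrease = 0.5 * g^T H^(-1) g = 9.2756


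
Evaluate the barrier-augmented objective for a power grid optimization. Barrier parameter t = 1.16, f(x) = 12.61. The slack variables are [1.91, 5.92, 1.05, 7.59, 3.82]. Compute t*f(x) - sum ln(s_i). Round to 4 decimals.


Step 1: Compute log-barrier.
ln values: [0.6471, 1.7783, 0.0488, 2.0268, 1.3403]
phi = -(0.6471 + 1.7783 + 0.0488 + 2.0268 + 1.3403) = -5.8413
Step 2: Compute augmented objective.
t*f(x) = 1.16*12.61 = 14.6276
Total = 14.6276 - 5.8413 = 8.7863


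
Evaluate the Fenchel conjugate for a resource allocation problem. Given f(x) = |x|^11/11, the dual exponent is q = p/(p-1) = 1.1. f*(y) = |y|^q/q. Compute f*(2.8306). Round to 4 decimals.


The conjugate exponent q satisfies 1/p + 1/q = 1.
p = 11, so q = 11/(11 - 1) = 1.1
|y|^q = 2.8306^1.1 = 3.141
f*(2.8306) = 3.141 / 1.1 = 2.8554


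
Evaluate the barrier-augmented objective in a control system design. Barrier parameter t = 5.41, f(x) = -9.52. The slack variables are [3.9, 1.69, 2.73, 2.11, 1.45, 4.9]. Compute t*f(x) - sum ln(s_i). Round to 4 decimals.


Step 1: Compute log-barrier.
ln values: [1.361, 0.5247, 1.0043, 0.7467, 0.3716, 1.5892]
phi = -(1.361 + 0.5247 + 1.0043 + 0.7467 + 0.3716 + 1.5892) = -5.5975
Step 2: Compute augmented objective.
t*f(x) = 5.41*-9.52 = -51.5032
Total = -51.5032 - 5.5975 = -57.1007


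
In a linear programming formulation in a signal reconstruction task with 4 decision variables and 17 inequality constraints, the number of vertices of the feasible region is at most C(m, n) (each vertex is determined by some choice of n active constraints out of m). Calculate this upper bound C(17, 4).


Each vertex corresponds to some choice of n active constraints out of m, so the number of vertices is at most C(m, n) = m! / (n!(m-n)!).
m = 17, n = 4
Numerator: 17 * 16 * 15 * 14
Denominator: 4! = 24
C(17, 4) = 2380


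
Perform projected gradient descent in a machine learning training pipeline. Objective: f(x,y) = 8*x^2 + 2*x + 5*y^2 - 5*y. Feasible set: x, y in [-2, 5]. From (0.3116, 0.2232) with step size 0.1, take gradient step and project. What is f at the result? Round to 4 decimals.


Step 1: Compute gradient at (0.3116, 0.2232).
grad_x = 2*8*0.3116 + 2 = 6.9856
grad_y = 2*5*0.2232 - 5 = -2.768
Step 2: Gradient step.
x_raw = 0.3116 - 0.1*6.9856 = -0.387
y_raw = 0.2232 - 0.1*-2.768 = 0.5
Step 3: Project onto [-2, 5].
x_proj = clip(-0.387) = -0.387
y_proj = clip(0.5) = 0.5
Step 4: Evaluate f.
f(-0.387, 0.5) = -0.826


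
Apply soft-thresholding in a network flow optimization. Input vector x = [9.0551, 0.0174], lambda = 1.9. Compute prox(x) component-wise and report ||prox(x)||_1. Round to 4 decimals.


Soft-thresholding with lambda = 1.9:
prox(9.0551) = sign(9.0551)*max(|9.0551| - 1.9, 0) = 7.1551
prox(0.0174) = sign(0.0174)*max(|0.0174| - 1.9, 0) = 0.0
prox(x) = [7.1551, 0.0]
||prox(x)||_1 = 7.1551 + 0.0 = 7.1551


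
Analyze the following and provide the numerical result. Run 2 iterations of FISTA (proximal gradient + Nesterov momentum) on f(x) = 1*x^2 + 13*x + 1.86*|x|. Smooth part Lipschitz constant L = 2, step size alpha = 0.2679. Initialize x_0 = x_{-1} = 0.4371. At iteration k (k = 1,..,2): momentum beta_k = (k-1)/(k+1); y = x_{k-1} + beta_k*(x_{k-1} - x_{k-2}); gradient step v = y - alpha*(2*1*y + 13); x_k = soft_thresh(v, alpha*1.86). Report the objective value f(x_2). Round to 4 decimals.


FISTA on f(x) = 1*x^2 + 13*x + 1.86*|x|
L = 2, alpha = 0.2679
Iteration 1: beta = 0.0, y = 0.4371 + 0.0*(0.4371 - 0.4371) = 0.4371
  grad(y) = 13.8742, v = y - alpha*grad = -3.2798
  prox(v) = soft_thresh(-3.2798, 0.4983) = -2.7815
Iteration 2: beta = 0.3333, y = -2.7815 + 0.3333*(-2.7815 - 0.4371) = -3.8544
  grad(y) = 5.2913, v = y - alpha*grad = -5.2719
  prox(v) = soft_thresh(-5.2719, 0.4983) = -4.7736
f(x_2) = 1*(-4.7736)^2 + 13*(-4.7736) + 1.86*|-4.7736| = -30.3907


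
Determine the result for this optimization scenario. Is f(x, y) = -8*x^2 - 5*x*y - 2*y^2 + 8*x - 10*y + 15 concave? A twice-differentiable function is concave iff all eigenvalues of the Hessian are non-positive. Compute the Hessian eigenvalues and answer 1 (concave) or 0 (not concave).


The Hessian of f(x,y) = -8*x^2 - 5*x*y - 2*y^2 + 8*x - 10*y + 15 is:
H = [[-16, -5], [-5, -4]]
Trace = -16 - 4 = -20
Determinant = -16*-4 - (-5)^2 = 39
Discriminant = (-20)^2 - 4*39 = 244.0
Eigenvalues: lambda_1 = -17.8102, lambda_2 = -2.1898
The function is concave.

1


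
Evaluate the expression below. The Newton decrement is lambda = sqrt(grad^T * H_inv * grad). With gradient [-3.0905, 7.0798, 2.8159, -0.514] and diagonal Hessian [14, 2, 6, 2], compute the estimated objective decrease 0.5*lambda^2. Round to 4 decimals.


Step 1: H is diagonal, so H^(-1) * g = [-0.2208, 3.5399, 0.4693, -0.257].
Step 2: g^T H^(-1) g = sum_i g_i^2 / H_ii
  = (-3.0905)^2/14 + (7.0798)^2/2 + (2.8159)^2/6 + (-0.514)^2/2
  = 0.6822 + 25.0618 + 1.3215 + 0.1321 = 27.1977
Step 3: Objective decrease = 0.5 * g^T H^(-1) g = 13.5988


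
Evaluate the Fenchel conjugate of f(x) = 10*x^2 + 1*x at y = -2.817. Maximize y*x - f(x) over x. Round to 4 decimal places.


f*(y) = sup_x {y*x - a*x^2 - b*x} = sup_x {(y-b)*x - a*x^2}
FOC: (y - b) - 2a*x = 0 => x* = (y - b)/(2a)
x* = (-2.817 - 1)/(2*10) = -0.1909
f*(-2.817) = (y-b)^2/(4a) = (-2.817 - 1)^2/(4*10)
= 14.5695/40 = 0.3642
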